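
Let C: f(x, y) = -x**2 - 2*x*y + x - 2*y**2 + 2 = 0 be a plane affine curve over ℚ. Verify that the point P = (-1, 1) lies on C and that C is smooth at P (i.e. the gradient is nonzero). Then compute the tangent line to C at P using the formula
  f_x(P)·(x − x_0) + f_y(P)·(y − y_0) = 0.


Tangent line at P: x - 2*y + 3 = 0.

Step 1: f(-1, 1) = 0, so P lies on C.
Step 2: partial derivatives
  f_x(x, y) = -2*x - 2*y + 1, f_y(x, y) = -2*x - 4*y.
  f_x(P) = 1, f_y(P) = -2 (gradient nonzero, so P is smooth).
Step 3: tangent line at P: 1·(x − -1) + -2·(y − 1) = 0.
Expanding: x - 2*y + 3 = 0.


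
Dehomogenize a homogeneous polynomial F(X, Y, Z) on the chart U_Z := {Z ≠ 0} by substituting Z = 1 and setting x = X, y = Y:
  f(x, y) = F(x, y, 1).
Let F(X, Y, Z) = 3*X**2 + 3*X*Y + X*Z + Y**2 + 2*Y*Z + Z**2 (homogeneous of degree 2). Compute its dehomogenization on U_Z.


f(x, y) = 3*x**2 + 3*x*y + x + y**2 + 2*y + 1

On U_Z we set Z = 1. Each monomial c·X^i·Y^j·Z^k in F becomes c·x^i·y^j·1^k = c·x^i·y^j.
Substituting Z = 1: F(X, Y, 1) = 3*x**2 + 3*x*y + x + y**2 + 2*y + 1.
Note: deg(f) ≤ deg(F) = 2; strict inequality happens when F is divisible by Z (lost terms).


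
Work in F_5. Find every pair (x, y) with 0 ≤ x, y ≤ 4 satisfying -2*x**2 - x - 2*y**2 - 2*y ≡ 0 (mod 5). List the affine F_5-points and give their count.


Affine F_5-points: {(0, 0), (0, 4), (1, 2), (2, 0), (2, 4), (3, 1), (3, 3), (4, 1), (4, 3)}; count = 9.

For each of the 25 pairs (x, y) ∈ F_5², evaluate f(x, y) mod 5. Record the zeros.
  x = 0: [0↦0, 1↦1, 2↦3, 3↦1, 4↦0]  zeros at y ∈ {0, 4}
  x = 1: [0↦2, 1↦3, 2↦0, 3↦3, 4↦2]  zeros at y ∈ {2}
  x = 2: [0↦0, 1↦1, 2↦3, 3↦1, 4↦0]  zeros at y ∈ {0, 4}
  x = 3: [0↦4, 1↦0, 2↦2, 3↦0, 4↦4]  zeros at y ∈ {1, 3}
  x = 4: [0↦4, 1↦0, 2↦2, 3↦0, 4↦4]  zeros at y ∈ {1, 3}
Collecting zeros: affine points = {(0, 0), (0, 4), (1, 2), (2, 0), (2, 4), (3, 1), (3, 3), (4, 1), (4, 3)}.
Total count |C(F_5)_aff| = 9.


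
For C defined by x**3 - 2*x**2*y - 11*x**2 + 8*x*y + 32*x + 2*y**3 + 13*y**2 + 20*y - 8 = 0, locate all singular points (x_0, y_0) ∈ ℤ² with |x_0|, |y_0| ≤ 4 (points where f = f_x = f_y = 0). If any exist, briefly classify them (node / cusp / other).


Singular points: {(2, -2)}; classification: node.

Compute partial derivatives:
  f_x = 3*x**2 - 4*x*y - 22*x + 8*y + 32.
  f_y = -2*x**2 + 8*x + 6*y**2 + 26*y + 20.
Scan x_0 ∈ {−4, ..., 4}. For each x_0, f_y(x_0, y) is a polynomial in y; find its integer roots y ∈ {−4, ..., 4}, then test f_x and f at those candidates.
  x = -4: f_y(-4, y) = 6*y**2 + 26*y - 44; no integer root y with |y| ≤ 4.
  x = -3: f_y(-3, y) = 6*y**2 + 26*y - 22; no integer root y with |y| ≤ 4.
  x = -2: f_y(-2, y) = 6*y**2 + 26*y - 4; no integer root y with |y| ≤ 4.
  x = -1: f_y(-1, y) = 6*y**2 + 26*y + 10; no integer root y with |y| ≤ 4.
  x = 0: f_y(0, y) = 6*y**2 + 26*y + 20; vanishes at y ∈ {-1}. (0, -1): f_x = 24 ≠ 0.
  x = 1: f_y(1, y) = 6*y**2 + 26*y + 26; no integer root y with |y| ≤ 4.
  x = 2: f_y(2, y) = 6*y**2 + 26*y + 28; vanishes at y ∈ {-2}. (2, -2): f_x = 0, f = 0 — SINGULAR.
  x = 3: f_y(3, y) = 6*y**2 + 26*y + 26; no integer root y with |y| ≤ 4.
  x = 4: f_y(4, y) = 6*y**2 + 26*y + 20; vanishes at y ∈ {-1}. (4, -1): f_x = 0 but f = -1 ≠ 0.
Only singular point on the grid: (2, -2).
Classify: substitute x = 2 + u, y = -2 + v and expand: f = u**3 - 2*u**2*v - u**2 + 2*v**3 + v**2.
No constant or linear terms (consistent with a singular point). Quadratic part: -u**2 + v**2. Cubic part: u**3 - 2*u**2*v + 2*v**3.
The quadratic part v**2 - u**2 = (v − u)(v + u) splits into two distinct linear factors, so there are two distinct tangent lines y − -2 = ±(x − 2) — this is a node (ordinary double point).
Classification: node.


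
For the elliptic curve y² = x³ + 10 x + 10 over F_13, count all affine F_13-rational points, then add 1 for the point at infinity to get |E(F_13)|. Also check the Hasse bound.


Affine points = {(0, 6), (0, 7), (2, 5), (2, 8), (4, 6), (4, 7), (5, 4), (5, 9), (6, 0), (8, 2), (8, 11), (9, 6), (9, 7), (12, 5), (12, 8)}; affine count = 15; |E(F_13)| = 16.

Discriminant check: Δ ∝ 4a³ + 27b² = 4·10³ + 27·10² = 4·1000 + 27·100 ≡ 5 (mod 13). Nonzero ⇒ E is nonsingular.
For each x ∈ F_13, compute rhs = x³ + 10·x + 10 mod 13, then count y ∈ F_13 with y² ≡ rhs.
  x = 0: rhs = 10, matching y values: 6, 7 (2 points).
  x = 1: rhs = 8, matching y values: none (0 points).
  x = 2: rhs = 12, matching y values: 5, 8 (2 points).
  x = 3: rhs = 2, matching y values: none (0 points).
  x = 4: rhs = 10, matching y values: 6, 7 (2 points).
  x = 5: rhs = 3, matching y values: 4, 9 (2 points).
  x = 6: rhs = 0, matching y values: 0 (1 points).
  x = 7: rhs = 7, matching y values: none (0 points).
  x = 8: rhs = 4, matching y values: 2, 11 (2 points).
  x = 9: rhs = 10, matching y values: 6, 7 (2 points).
  x = 10: rhs = 5, matching y values: none (0 points).
  x = 11: rhs = 8, matching y values: none (0 points).
  x = 12: rhs = 12, matching y values: 5, 8 (2 points).
Total affine count: 15.
Full point count |E(F_13)| = 15 + 1 = 16.
Hasse bound: |16 − (13+1)| = |2| = 2 ≤ 2√13 ≈ 7.2111 ✓.


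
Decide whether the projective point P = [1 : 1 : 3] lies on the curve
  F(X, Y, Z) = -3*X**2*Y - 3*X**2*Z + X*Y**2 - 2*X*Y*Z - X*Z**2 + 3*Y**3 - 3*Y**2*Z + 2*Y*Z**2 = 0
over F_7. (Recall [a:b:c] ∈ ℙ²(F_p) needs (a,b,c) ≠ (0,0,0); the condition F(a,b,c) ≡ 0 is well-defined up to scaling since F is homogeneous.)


F(1,1,3) ≡ 0 (mod 7); P is on the curve.

Evaluate F(1, 1, 3) term-by-term (mod 7).
  -3*X**2*Y ↦ -3·1·1·1 = -3
  -3*X**2*Z ↦ -3·1·1·3 = -9
  X*Y**2 ↦ 1·1·1·1 = 1
  -2*X*Y*Z ↦ -2·1·1·3 = -6
  -X*Z**2 ↦ -1·1·1·9 = -9
  3*Y**3 ↦ 3·1·1·1 = 3
  -3*Y**2*Z ↦ -3·1·1·3 = -9
  2*Y*Z**2 ↦ 2·1·1·9 = 18
Sum: F(1, 1, 3) = (-3) + (-9) + (1) + (-6) + (-9) + (3) + (-9) + (18) = -14.
Reducing mod 7: -14 ≡ 0 (mod 7).
Since F(a, b, c) ≡ 0 (mod 7), P lies on the curve.


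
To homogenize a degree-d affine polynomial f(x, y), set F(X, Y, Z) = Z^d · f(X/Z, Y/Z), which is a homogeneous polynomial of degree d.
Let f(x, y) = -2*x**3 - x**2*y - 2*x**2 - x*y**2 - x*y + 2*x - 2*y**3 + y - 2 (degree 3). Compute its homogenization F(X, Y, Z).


F(X, Y, Z) = -2*X**3 - X**2*Y - 2*X**2*Z - X*Y**2 - X*Y*Z + 2*X*Z**2 - 2*Y**3 + Y*Z**2 - 2*Z**3

deg(f) = 3.
Substitute x = X/Z, y = Y/Z into f, then multiply by Z^3.
  monomial -2·x^3·y^0 ↦ -2·X^3·Y^0·Z^0.
  monomial -1·x^2·y^1 ↦ -1·X^2·Y^1·Z^0.
  monomial -2·x^2·y^0 ↦ -2·X^2·Y^0·Z^1.
  monomial -1·x^1·y^2 ↦ -1·X^1·Y^2·Z^0.
  monomial -1·x^1·y^1 ↦ -1·X^1·Y^1·Z^1.
  monomial 2·x^1·y^0 ↦ 2·X^1·Y^0·Z^2.
  monomial -2·x^0·y^3 ↦ -2·X^0·Y^3·Z^0.
  monomial 1·x^0·y^1 ↦ 1·X^0·Y^1·Z^2.
  monomial -2·x^0·y^0 ↦ -2·X^0·Y^0·Z^3.
Collecting: F(X, Y, Z) = -2*X**3 - X**2*Y - 2*X**2*Z - X*Y**2 - X*Y*Z + 2*X*Z**2 - 2*Y**3 + Y*Z**2 - 2*Z**3.


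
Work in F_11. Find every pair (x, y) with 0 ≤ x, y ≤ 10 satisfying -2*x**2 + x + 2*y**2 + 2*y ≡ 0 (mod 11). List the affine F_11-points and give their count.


Affine F_11-points: {(0, 0), (0, 10), (1, 2), (1, 8), (3, 1), (3, 9), (5, 2), (5, 8), (6, 0), (6, 10)}; count = 10.

For each of the 121 pairs (x, y) ∈ F_11², evaluate f(x, y) mod 11. Record the zeros.
  x = 0: [0↦0, 1↦4, 2↦1, 3↦2, 4↦7, 5↦5, 6↦7, 7↦2, 8↦1, 9↦4, 10↦0]  zeros at y ∈ {0, 10}
  x = 1: [0↦10, 1↦3, 2↦0, 3↦1, 4↦6, 5↦4, 6↦6, 7↦1, 8↦0, 9↦3, 10↦10]  zeros at y ∈ {2, 8}
  x = 2: [0↦5, 1↦9, 2↦6, 3↦7, 4↦1, 5↦10, 6↦1, 7↦7, 8↦6, 9↦9, 10↦5]  zeros at y ∈ ∅
  x = 3: [0↦7, 1↦0, 2↦8, 3↦9, 4↦3, 5↦1, 6↦3, 7↦9, 8↦8, 9↦0, 10↦7]  zeros at y ∈ {1, 9}
  x = 4: [0↦5, 1↦9, 2↦6, 3↦7, 4↦1, 5↦10, 6↦1, 7↦7, 8↦6, 9↦9, 10↦5]  zeros at y ∈ ∅
  x = 5: [0↦10, 1↦3, 2↦0, 3↦1, 4↦6, 5↦4, 6↦6, 7↦1, 8↦0, 9↦3, 10↦10]  zeros at y ∈ {2, 8}
  x = 6: [0↦0, 1↦4, 2↦1, 3↦2, 4↦7, 5↦5, 6↦7, 7↦2, 8↦1, 9↦4, 10↦0]  zeros at y ∈ {0, 10}
  x = 7: [0↦8, 1↦1, 2↦9, 3↦10, 4↦4, 5↦2, 6↦4, 7↦10, 8↦9, 9↦1, 10↦8]  zeros at y ∈ ∅
  x = 8: [0↦1, 1↦5, 2↦2, 3↦3, 4↦8, 5↦6, 6↦8, 7↦3, 8↦2, 9↦5, 10↦1]  zeros at y ∈ ∅
  x = 9: [0↦1, 1↦5, 2↦2, 3↦3, 4↦8, 5↦6, 6↦8, 7↦3, 8↦2, 9↦5, 10↦1]  zeros at y ∈ ∅
  x = 10: [0↦8, 1↦1, 2↦9, 3↦10, 4↦4, 5↦2, 6↦4, 7↦10, 8↦9, 9↦1, 10↦8]  zeros at y ∈ ∅
Collecting zeros: affine points = {(0, 0), (0, 10), (1, 2), (1, 8), (3, 1), (3, 9), (5, 2), (5, 8), (6, 0), (6, 10)}.
Total count |C(F_11)_aff| = 10.


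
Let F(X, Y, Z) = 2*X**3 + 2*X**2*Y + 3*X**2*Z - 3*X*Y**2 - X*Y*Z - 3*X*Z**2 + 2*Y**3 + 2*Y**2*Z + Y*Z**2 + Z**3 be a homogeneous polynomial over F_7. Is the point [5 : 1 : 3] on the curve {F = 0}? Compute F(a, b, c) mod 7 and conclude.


F(5,1,3) ≡ 5 (mod 7); P is NOT on the curve.

Evaluate F(5, 1, 3) term-by-term (mod 7).
  2*X**3 ↦ 2·125·1·1 = 250
  2*X**2*Y ↦ 2·25·1·1 = 50
  3*X**2*Z ↦ 3·25·1·3 = 225
  -3*X*Y**2 ↦ -3·5·1·1 = -15
  -X*Y*Z ↦ -1·5·1·3 = -15
  -3*X*Z**2 ↦ -3·5·1·9 = -135
  2*Y**3 ↦ 2·1·1·1 = 2
  2*Y**2*Z ↦ 2·1·1·3 = 6
  Y*Z**2 ↦ 1·1·1·9 = 9
  Z**3 ↦ 1·1·1·27 = 27
Sum: F(5, 1, 3) = (250) + (50) + (225) + (-15) + (-15) + (-135) + (2) + (6) + (9) + (27) = 404.
Reducing mod 7: 404 ≡ 5 (mod 7).
Since F(a, b, c) ≡ 5 ≠ 0 (mod 7), P does NOT lie on the curve.


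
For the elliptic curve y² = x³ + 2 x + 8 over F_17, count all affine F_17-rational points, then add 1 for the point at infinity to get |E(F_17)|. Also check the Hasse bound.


Affine points = {(0, 5), (0, 12), (6, 7), (6, 10), (7, 5), (7, 12), (8, 3), (8, 14), (10, 5), (10, 12), (11, 1), (11, 16), (12, 3), (12, 14), (13, 2), (13, 15), (14, 3), (14, 14), (15, 8), (15, 9)}; affine count = 20; |E(F_17)| = 21.

Discriminant check: Δ ∝ 4a³ + 27b² = 4·2³ + 27·8² = 4·8 + 27·64 ≡ 9 (mod 17). Nonzero ⇒ E is nonsingular.
For each x ∈ F_17, compute rhs = x³ + 2·x + 8 mod 17, then count y ∈ F_17 with y² ≡ rhs.
  x = 0: rhs = 8, matching y values: 5, 12 (2 points).
  x = 1: rhs = 11, matching y values: none (0 points).
  x = 2: rhs = 3, matching y values: none (0 points).
  x = 3: rhs = 7, matching y values: none (0 points).
  x = 4: rhs = 12, matching y values: none (0 points).
  x = 5: rhs = 7, matching y values: none (0 points).
  x = 6: rhs = 15, matching y values: 7, 10 (2 points).
  x = 7: rhs = 8, matching y values: 5, 12 (2 points).
  x = 8: rhs = 9, matching y values: 3, 14 (2 points).
  x = 9: rhs = 7, matching y values: none (0 points).
  x = 10: rhs = 8, matching y values: 5, 12 (2 points).
  x = 11: rhs = 1, matching y values: 1, 16 (2 points).
  x = 12: rhs = 9, matching y values: 3, 14 (2 points).
  x = 13: rhs = 4, matching y values: 2, 15 (2 points).
  x = 14: rhs = 9, matching y values: 3, 14 (2 points).
  x = 15: rhs = 13, matching y values: 8, 9 (2 points).
  x = 16: rhs = 5, matching y values: none (0 points).
Total affine count: 20.
Full point count |E(F_17)| = 20 + 1 = 21.
Hasse bound: |21 − (17+1)| = |3| = 3 ≤ 2√17 ≈ 8.2462 ✓.


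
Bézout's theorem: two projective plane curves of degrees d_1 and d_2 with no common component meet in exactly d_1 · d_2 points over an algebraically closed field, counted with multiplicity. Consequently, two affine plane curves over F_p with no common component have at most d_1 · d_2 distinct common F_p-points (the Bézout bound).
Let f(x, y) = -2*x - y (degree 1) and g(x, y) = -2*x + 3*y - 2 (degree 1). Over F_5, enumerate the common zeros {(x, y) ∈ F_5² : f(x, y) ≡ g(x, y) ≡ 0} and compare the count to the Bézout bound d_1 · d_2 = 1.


Common zeros: {(1, 3)}; count = 1; Bézout bound = 1.

deg(f) = 1, deg(g) = 1, so Bézout bound = 1.
Scan x ∈ F_5. For each x, list the y ∈ F_5 with f(x, y) ≡ 0 and those with g(x, y) ≡ 0 (mod 5); the common zeros in that column are the intersection.
  x = 0: f ≡ 0 at y ∈ {0}; g ≡ 0 at y ∈ {4}; common: ∅.
  x = 1: f ≡ 0 at y ∈ {3}; g ≡ 0 at y ∈ {3}; common: {3}.
  x = 2: f ≡ 0 at y ∈ {1}; g ≡ 0 at y ∈ {2}; common: ∅.
  x = 3: f ≡ 0 at y ∈ {4}; g ≡ 0 at y ∈ {1}; common: ∅.
  x = 4: f ≡ 0 at y ∈ {2}; g ≡ 0 at y ∈ {0}; common: ∅.
Collecting: common zeros = {(1, 3)}, so the count is 1.
Comparison with the Bézout bound: 1 ≤ 1 = deg(f)·deg(g), as expected for curves with no common component (the bound is attained).


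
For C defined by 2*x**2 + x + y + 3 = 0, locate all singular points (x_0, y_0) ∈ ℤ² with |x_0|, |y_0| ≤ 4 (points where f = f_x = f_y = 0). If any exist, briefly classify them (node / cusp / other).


No singular points in the scanned grid; C is smooth there.

Compute partial derivatives:
  f_x = 4*x + 1.
  f_y = 1.
f_y = 1 is a nonzero constant, so f_y never vanishes: no point (x, y) can satisfy f = f_x = f_y = 0. In particular no (x, y) ∈ {−4, ..., 4}² is singular; the curve is smooth.


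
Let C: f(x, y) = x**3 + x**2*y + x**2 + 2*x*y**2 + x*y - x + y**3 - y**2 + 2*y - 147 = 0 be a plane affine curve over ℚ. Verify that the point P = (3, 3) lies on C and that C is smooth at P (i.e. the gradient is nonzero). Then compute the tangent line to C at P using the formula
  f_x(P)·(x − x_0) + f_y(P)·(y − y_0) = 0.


Tangent line at P: 71*x + 71*y - 426 = 0.

Step 1: f(3, 3) = 0, so P lies on C.
Step 2: partial derivatives
  f_x(x, y) = 3*x**2 + 2*x*y + 2*x + 2*y**2 + y - 1, f_y(x, y) = x**2 + 4*x*y + x + 3*y**2 - 2*y + 2.
  f_x(P) = 71, f_y(P) = 71 (gradient nonzero, so P is smooth).
Step 3: tangent line at P: 71·(x − 3) + 71·(y − 3) = 0.
Expanding: 71*x + 71*y - 426 = 0.


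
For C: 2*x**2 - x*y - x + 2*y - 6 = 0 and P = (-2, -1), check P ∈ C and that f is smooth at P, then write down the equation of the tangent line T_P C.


Tangent line at P: -8*x + 4*y - 12 = 0.

Step 1: f(-2, -1) = 0, so P lies on C.
Step 2: partial derivatives
  f_x(x, y) = 4*x - y - 1, f_y(x, y) = 2 - x.
  f_x(P) = -8, f_y(P) = 4 (gradient nonzero, so P is smooth).
Step 3: tangent line at P: -8·(x − -2) + 4·(y − -1) = 0.
Expanding: -8*x + 4*y - 12 = 0.


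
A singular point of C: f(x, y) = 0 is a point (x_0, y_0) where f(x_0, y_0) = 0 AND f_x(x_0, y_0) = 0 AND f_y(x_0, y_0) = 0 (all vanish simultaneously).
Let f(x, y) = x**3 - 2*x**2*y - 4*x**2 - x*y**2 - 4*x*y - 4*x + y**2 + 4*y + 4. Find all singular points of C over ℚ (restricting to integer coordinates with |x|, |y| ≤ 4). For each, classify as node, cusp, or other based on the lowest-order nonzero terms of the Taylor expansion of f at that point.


Singular points: {(0, -2)}; classification: cusp.

Compute partial derivatives:
  f_x = 3*x**2 - 4*x*y - 8*x - y**2 - 4*y - 4.
  f_y = -2*x**2 - 2*x*y - 4*x + 2*y + 4.
Scan x_0 ∈ {−4, ..., 4}. For each x_0, f_y(x_0, y) is a polynomial in y; find its integer roots y ∈ {−4, ..., 4}, then test f_x and f at those candidates.
  x = -4: f_y(-4, y) = 10*y - 12; no integer root y with |y| ≤ 4.
  x = -3: f_y(-3, y) = 8*y - 2; no integer root y with |y| ≤ 4.
  x = -2: f_y(-2, y) = 6*y + 4; no integer root y with |y| ≤ 4.
  x = -1: f_y(-1, y) = 4*y + 6; no integer root y with |y| ≤ 4.
  x = 0: f_y(0, y) = 2*y + 4; vanishes at y ∈ {-2}. (0, -2): f_x = 0, f = 0 — SINGULAR.
  x = 1: f_y(1, y) = -2; no integer root y with |y| ≤ 4.
  x = 2: f_y(2, y) = -2*y - 12; no integer root y with |y| ≤ 4.
  x = 3: f_y(3, y) = -4*y - 26; no integer root y with |y| ≤ 4.
  x = 4: f_y(4, y) = -6*y - 44; no integer root y with |y| ≤ 4.
Only singular point on the grid: (0, -2).
Classify: substitute x = 0 + u, y = -2 + v and expand: f = u**3 - 2*u**2*v - u*v**2 + v**2.
No constant or linear terms (consistent with a singular point). Quadratic part: v**2. Cubic part: u**3 - 2*u**2*v - u*v**2.
The quadratic part v**2 is a perfect square, so there is a single (double) tangent line v = 0, i.e. y = -2. Restricting the cubic part to that line (v = 0) leaves u**3 ≠ 0, so f is not divisible by v and the branch is v² ≈ -u**3 to lowest order — this is a cusp.
Classification: cusp.


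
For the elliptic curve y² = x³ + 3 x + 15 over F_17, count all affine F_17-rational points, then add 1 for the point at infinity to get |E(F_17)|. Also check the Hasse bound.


Affine points = {(0, 7), (0, 10), (1, 6), (1, 11), (3, 0), (5, 6), (5, 11), (10, 5), (10, 12), (11, 6), (11, 11), (14, 8), (14, 9), (15, 1), (15, 16)}; affine count = 15; |E(F_17)| = 16.

Discriminant check: Δ ∝ 4a³ + 27b² = 4·3³ + 27·15² = 4·27 + 27·225 ≡ 12 (mod 17). Nonzero ⇒ E is nonsingular.
For each x ∈ F_17, compute rhs = x³ + 3·x + 15 mod 17, then count y ∈ F_17 with y² ≡ rhs.
  x = 0: rhs = 15, matching y values: 7, 10 (2 points).
  x = 1: rhs = 2, matching y values: 6, 11 (2 points).
  x = 2: rhs = 12, matching y values: none (0 points).
  x = 3: rhs = 0, matching y values: 0 (1 points).
  x = 4: rhs = 6, matching y values: none (0 points).
  x = 5: rhs = 2, matching y values: 6, 11 (2 points).
  x = 6: rhs = 11, matching y values: none (0 points).
  x = 7: rhs = 5, matching y values: none (0 points).
  x = 8: rhs = 7, matching y values: none (0 points).
  x = 9: rhs = 6, matching y values: none (0 points).
  x = 10: rhs = 8, matching y values: 5, 12 (2 points).
  x = 11: rhs = 2, matching y values: 6, 11 (2 points).
  x = 12: rhs = 11, matching y values: none (0 points).
  x = 13: rhs = 7, matching y values: none (0 points).
  x = 14: rhs = 13, matching y values: 8, 9 (2 points).
  x = 15: rhs = 1, matching y values: 1, 16 (2 points).
  x = 16: rhs = 11, matching y values: none (0 points).
Total affine count: 15.
Full point count |E(F_17)| = 15 + 1 = 16.
Hasse bound: |16 − (17+1)| = |-2| = 2 ≤ 2√17 ≈ 8.2462 ✓.


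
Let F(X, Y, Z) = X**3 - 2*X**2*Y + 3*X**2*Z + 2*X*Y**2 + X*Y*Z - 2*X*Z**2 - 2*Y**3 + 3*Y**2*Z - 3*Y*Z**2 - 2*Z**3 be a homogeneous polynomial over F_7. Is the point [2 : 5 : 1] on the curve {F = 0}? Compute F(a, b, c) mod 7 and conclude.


F(2,5,1) ≡ 6 (mod 7); P is NOT on the curve.

Evaluate F(2, 5, 1) term-by-term (mod 7).
  X**3 ↦ 1·8·1·1 = 8
  -2*X**2*Y ↦ -2·4·5·1 = -40
  3*X**2*Z ↦ 3·4·1·1 = 12
  2*X*Y**2 ↦ 2·2·25·1 = 100
  X*Y*Z ↦ 1·2·5·1 = 10
  -2*X*Z**2 ↦ -2·2·1·1 = -4
  -2*Y**3 ↦ -2·1·125·1 = -250
  3*Y**2*Z ↦ 3·1·25·1 = 75
  -3*Y*Z**2 ↦ -3·1·5·1 = -15
  -2*Z**3 ↦ -2·1·1·1 = -2
Sum: F(2, 5, 1) = (8) + (-40) + (12) + (100) + (10) + (-4) + (-250) + (75) + (-15) + (-2) = -106.
Reducing mod 7: -106 ≡ 6 (mod 7).
Since F(a, b, c) ≡ 6 ≠ 0 (mod 7), P does NOT lie on the curve.


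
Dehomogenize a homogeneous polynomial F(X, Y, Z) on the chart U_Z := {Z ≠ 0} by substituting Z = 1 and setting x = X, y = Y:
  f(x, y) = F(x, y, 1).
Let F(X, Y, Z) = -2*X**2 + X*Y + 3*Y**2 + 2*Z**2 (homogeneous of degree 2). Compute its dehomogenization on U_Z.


f(x, y) = -2*x**2 + x*y + 3*y**2 + 2

On U_Z we set Z = 1. Each monomial c·X^i·Y^j·Z^k in F becomes c·x^i·y^j·1^k = c·x^i·y^j.
Substituting Z = 1: F(X, Y, 1) = -2*x**2 + x*y + 3*y**2 + 2.
Note: deg(f) ≤ deg(F) = 2; strict inequality happens when F is divisible by Z (lost terms).


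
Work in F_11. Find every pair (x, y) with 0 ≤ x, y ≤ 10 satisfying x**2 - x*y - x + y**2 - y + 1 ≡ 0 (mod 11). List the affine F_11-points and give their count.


Affine F_11-points: {(1, 1)}; count = 1.

For each of the 121 pairs (x, y) ∈ F_11², evaluate f(x, y) mod 11. Record the zeros.
  x = 0: [0↦1, 1↦1, 2↦3, 3↦7, 4↦2, 5↦10, 6↦9, 7↦10, 8↦2, 9↦7, 10↦3]  zeros at y ∈ ∅
  x = 1: [0↦1, 1↦0, 2↦1, 3↦4, 4↦9, 5↦5, 6↦3, 7↦3, 8↦5, 9↦9, 10↦4]  zeros at y ∈ {1}
  x = 2: [0↦3, 1↦1, 2↦1, 3↦3, 4↦7, 5↦2, 6↦10, 7↦9, 8↦10, 9↦2, 10↦7]  zeros at y ∈ ∅
  x = 3: [0↦7, 1↦4, 2↦3, 3↦4, 4↦7, 5↦1, 6↦8, 7↦6, 8↦6, 9↦8, 10↦1]  zeros at y ∈ ∅
  x = 4: [0↦2, 1↦9, 2↦7, 3↦7, 4↦9, 5↦2, 6↦8, 7↦5, 8↦4, 9↦5, 10↦8]  zeros at y ∈ ∅
  x = 5: [0↦10, 1↦5, 2↦2, 3↦1, 4↦2, 5↦5, 6↦10, 7↦6, 8↦4, 9↦4, 10↦6]  zeros at y ∈ ∅
  x = 6: [0↦9, 1↦3, 2↦10, 3↦8, 4↦8, 5↦10, 6↦3, 7↦9, 8↦6, 9↦5, 10↦6]  zeros at y ∈ ∅
  x = 7: [0↦10, 1↦3, 2↦9, 3↦6, 4↦5, 5↦6, 6↦9, 7↦3, 8↦10, 9↦8, 10↦8]  zeros at y ∈ ∅
  x = 8: [0↦2, 1↦5, 2↦10, 3↦6, 4↦4, 5↦4, 6↦6, 7↦10, 8↦5, 9↦2, 10↦1]  zeros at y ∈ ∅
  x = 9: [0↦7, 1↦9, 2↦2, 3↦8, 4↦5, 5↦4, 6↦5, 7↦8, 8↦2, 9↦9, 10↦7]  zeros at y ∈ ∅
  x = 10: [0↦3, 1↦4, 2↦7, 3↦1, 4↦8, 5↦6, 6↦6, 7↦8, 8↦1, 9↦7, 10↦4]  zeros at y ∈ ∅
Collecting zeros: affine points = {(1, 1)}.
Total count |C(F_11)_aff| = 1.


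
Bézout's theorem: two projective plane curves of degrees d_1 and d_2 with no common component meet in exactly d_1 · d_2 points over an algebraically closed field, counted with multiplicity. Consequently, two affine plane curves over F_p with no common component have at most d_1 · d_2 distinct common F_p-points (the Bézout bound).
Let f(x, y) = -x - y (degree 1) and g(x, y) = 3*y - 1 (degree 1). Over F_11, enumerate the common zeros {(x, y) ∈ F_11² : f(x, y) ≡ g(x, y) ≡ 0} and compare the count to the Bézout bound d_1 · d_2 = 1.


Common zeros: {(7, 4)}; count = 1; Bézout bound = 1.

deg(f) = 1, deg(g) = 1, so Bézout bound = 1.
Scan x ∈ F_11. For each x, list the y ∈ F_11 with f(x, y) ≡ 0 and those with g(x, y) ≡ 0 (mod 11); the common zeros in that column are the intersection.
  x = 0: f ≡ 0 at y ∈ {0}; g ≡ 0 at y ∈ {4}; common: ∅.
  x = 1: f ≡ 0 at y ∈ {10}; g ≡ 0 at y ∈ {4}; common: ∅.
  x = 2: f ≡ 0 at y ∈ {9}; g ≡ 0 at y ∈ {4}; common: ∅.
  x = 3: f ≡ 0 at y ∈ {8}; g ≡ 0 at y ∈ {4}; common: ∅.
  x = 4: f ≡ 0 at y ∈ {7}; g ≡ 0 at y ∈ {4}; common: ∅.
  x = 5: f ≡ 0 at y ∈ {6}; g ≡ 0 at y ∈ {4}; common: ∅.
  x = 6: f ≡ 0 at y ∈ {5}; g ≡ 0 at y ∈ {4}; common: ∅.
  x = 7: f ≡ 0 at y ∈ {4}; g ≡ 0 at y ∈ {4}; common: {4}.
  x = 8: f ≡ 0 at y ∈ {3}; g ≡ 0 at y ∈ {4}; common: ∅.
  x = 9: f ≡ 0 at y ∈ {2}; g ≡ 0 at y ∈ {4}; common: ∅.
  x = 10: f ≡ 0 at y ∈ {1}; g ≡ 0 at y ∈ {4}; common: ∅.
Collecting: common zeros = {(7, 4)}, so the count is 1.
Comparison with the Bézout bound: 1 ≤ 1 = deg(f)·deg(g), as expected for curves with no common component (the bound is attained).


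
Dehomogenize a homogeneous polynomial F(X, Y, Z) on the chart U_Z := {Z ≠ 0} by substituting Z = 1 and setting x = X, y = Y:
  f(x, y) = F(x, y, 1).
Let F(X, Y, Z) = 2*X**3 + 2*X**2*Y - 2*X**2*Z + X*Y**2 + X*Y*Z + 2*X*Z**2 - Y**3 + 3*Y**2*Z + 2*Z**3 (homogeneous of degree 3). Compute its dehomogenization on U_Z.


f(x, y) = 2*x**3 + 2*x**2*y - 2*x**2 + x*y**2 + x*y + 2*x - y**3 + 3*y**2 + 2

On U_Z we set Z = 1. Each monomial c·X^i·Y^j·Z^k in F becomes c·x^i·y^j·1^k = c·x^i·y^j.
Substituting Z = 1: F(X, Y, 1) = 2*x**3 + 2*x**2*y - 2*x**2 + x*y**2 + x*y + 2*x - y**3 + 3*y**2 + 2.
Note: deg(f) ≤ deg(F) = 3; strict inequality happens when F is divisible by Z (lost terms).


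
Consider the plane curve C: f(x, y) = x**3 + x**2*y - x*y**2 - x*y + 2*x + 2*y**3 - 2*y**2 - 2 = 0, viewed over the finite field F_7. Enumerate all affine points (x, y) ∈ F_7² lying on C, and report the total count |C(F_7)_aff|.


Affine F_7-points: {(1, 1), (1, 3), (2, 2), (4, 0), (5, 0), (5, 2), (5, 5)}; count = 7.

For each of the 49 pairs (x, y) ∈ F_7², evaluate f(x, y) mod 7. Record the zeros.
  x = 0: [0↦5, 1↦5, 2↦6, 3↦6, 4↦3, 5↦2, 6↦1]  zeros at y ∈ ∅
  x = 1: [0↦1, 1↦0, 2↦5, 3↦0, 4↦4, 5↦1, 6↦3]  zeros at y ∈ {1, 3}
  x = 2: [0↦3, 1↦3, 2↦0, 3↦6, 4↦5, 5↦2, 6↦2]  zeros at y ∈ {2}
  x = 3: [0↦3, 1↦6, 2↦4, 3↦2, 4↦5, 5↦4, 6↦4]  zeros at y ∈ ∅
  x = 4: [0↦0, 1↦1, 2↦2, 3↦1, 4↦3, 5↦6, 6↦1]  zeros at y ∈ {0}
  x = 5: [0↦0, 1↦1, 2↦0, 3↦2, 4↦5, 5↦0, 6↦6]  zeros at y ∈ {0, 2, 5}
  x = 6: [0↦2, 1↦5, 2↦4, 3↦4, 4↦3, 5↦6, 6↦4]  zeros at y ∈ ∅
Collecting zeros: affine points = {(1, 1), (1, 3), (2, 2), (4, 0), (5, 0), (5, 2), (5, 5)}.
Total count |C(F_7)_aff| = 7.


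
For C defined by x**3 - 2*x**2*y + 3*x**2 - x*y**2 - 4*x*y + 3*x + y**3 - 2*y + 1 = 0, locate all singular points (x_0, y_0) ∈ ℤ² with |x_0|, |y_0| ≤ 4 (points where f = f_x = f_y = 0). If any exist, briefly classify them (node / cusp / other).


Singular points: {(-1, 0)}; classification: cusp.

Compute partial derivatives:
  f_x = 3*x**2 - 4*x*y + 6*x - y**2 - 4*y + 3.
  f_y = -2*x**2 - 2*x*y - 4*x + 3*y**2 - 2.
Scan x_0 ∈ {−4, ..., 4}. For each x_0, f_y(x_0, y) is a polynomial in y; find its integer roots y ∈ {−4, ..., 4}, then test f_x and f at those candidates.
  x = -4: f_y(-4, y) = 3*y**2 + 8*y - 18; no integer root y with |y| ≤ 4.
  x = -3: f_y(-3, y) = 3*y**2 + 6*y - 8; no integer root y with |y| ≤ 4.
  x = -2: f_y(-2, y) = 3*y**2 + 4*y - 2; no integer root y with |y| ≤ 4.
  x = -1: f_y(-1, y) = 3*y**2 + 2*y; vanishes at y ∈ {0}. (-1, 0): f_x = 0, f = 0 — SINGULAR.
  x = 0: f_y(0, y) = 3*y**2 - 2; no integer root y with |y| ≤ 4.
  x = 1: f_y(1, y) = 3*y**2 - 2*y - 8; vanishes at y ∈ {2}. (1, 2): f_x = -8 ≠ 0.
  x = 2: f_y(2, y) = 3*y**2 - 4*y - 18; no integer root y with |y| ≤ 4.
  x = 3: f_y(3, y) = 3*y**2 - 6*y - 32; no integer root y with |y| ≤ 4.
  x = 4: f_y(4, y) = 3*y**2 - 8*y - 50; no integer root y with |y| ≤ 4.
Only singular point on the grid: (-1, 0).
Classify: substitute x = -1 + u, y = 0 + v and expand: f = u**3 - 2*u**2*v - u*v**2 + v**3 + v**2.
No constant or linear terms (consistent with a singular point). Quadratic part: v**2. Cubic part: u**3 - 2*u**2*v - u*v**2 + v**3.
The quadratic part v**2 is a perfect square, so there is a single (double) tangent line v = 0, i.e. y = 0. Restricting the cubic part to that line (v = 0) leaves u**3 ≠ 0, so f is not divisible by v and the branch is v² ≈ -u**3 to lowest order — this is a cusp.
Classification: cusp.


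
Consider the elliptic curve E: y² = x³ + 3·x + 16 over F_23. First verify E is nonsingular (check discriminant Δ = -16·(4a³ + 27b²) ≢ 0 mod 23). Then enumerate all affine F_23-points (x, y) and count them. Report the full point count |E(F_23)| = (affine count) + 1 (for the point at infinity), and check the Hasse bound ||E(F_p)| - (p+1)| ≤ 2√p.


Affine points = {(0, 4), (0, 19), (3, 11), (3, 12), (4, 0), (5, 8), (5, 15), (7, 9), (7, 14), (8, 0), (9, 6), (9, 17), (11, 0), (12, 3), (12, 20), (15, 3), (15, 20), (17, 9), (17, 14), (19, 3), (19, 20), (20, 7), (20, 16), (21, 5), (21, 18), (22, 9), (22, 14)}; affine count = 27; |E(F_23)| = 28.

Discriminant check: Δ ∝ 4a³ + 27b² = 4·3³ + 27·16² = 4·27 + 27·256 ≡ 5 (mod 23). Nonzero ⇒ E is nonsingular.
For each x ∈ F_23, compute rhs = x³ + 3·x + 16 mod 23, then count y ∈ F_23 with y² ≡ rhs.
  x = 0: rhs = 16, matching y values: 4, 19 (2 points).
  x = 1: rhs = 20, matching y values: none (0 points).
  x = 2: rhs = 7, matching y values: none (0 points).
  x = 3: rhs = 6, matching y values: 11, 12 (2 points).
  x = 4: rhs = 0, matching y values: 0 (1 points).
  x = 5: rhs = 18, matching y values: 8, 15 (2 points).
  x = 6: rhs = 20, matching y values: none (0 points).
  x = 7: rhs = 12, matching y values: 9, 14 (2 points).
  x = 8: rhs = 0, matching y values: 0 (1 points).
  x = 9: rhs = 13, matching y values: 6, 17 (2 points).
  x = 10: rhs = 11, matching y values: none (0 points).
  x = 11: rhs = 0, matching y values: 0 (1 points).
  x = 12: rhs = 9, matching y values: 3, 20 (2 points).
  x = 13: rhs = 21, matching y values: none (0 points).
  x = 14: rhs = 19, matching y values: none (0 points).
  x = 15: rhs = 9, matching y values: 3, 20 (2 points).
  x = 16: rhs = 20, matching y values: none (0 points).
  x = 17: rhs = 12, matching y values: 9, 14 (2 points).
  x = 18: rhs = 14, matching y values: none (0 points).
  x = 19: rhs = 9, matching y values: 3, 20 (2 points).
  x = 20: rhs = 3, matching y values: 7, 16 (2 points).
  x = 21: rhs = 2, matching y values: 5, 18 (2 points).
  x = 22: rhs = 12, matching y values: 9, 14 (2 points).
Total affine count: 27.
Full point count |E(F_23)| = 27 + 1 = 28.
Hasse bound: |28 − (23+1)| = |4| = 4 ≤ 2√23 ≈ 9.5917 ✓.


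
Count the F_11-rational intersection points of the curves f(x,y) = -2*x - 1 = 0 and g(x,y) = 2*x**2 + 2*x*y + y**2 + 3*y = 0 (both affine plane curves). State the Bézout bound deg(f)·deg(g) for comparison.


Common zeros: ∅; count = 0; Bézout bound = 2.

deg(f) = 1, deg(g) = 2, so Bézout bound = 2.
Scan x ∈ F_11. For each x, list the y ∈ F_11 with f(x, y) ≡ 0 and those with g(x, y) ≡ 0 (mod 11); the common zeros in that column are the intersection.
  x = 0: f ≡ 0 at y ∈ ∅; g ≡ 0 at y ∈ {0, 8}; common: ∅.
  x = 1: f ≡ 0 at y ∈ ∅; g ≡ 0 at y ∈ ∅; common: ∅.
  x = 2: f ≡ 0 at y ∈ ∅; g ≡ 0 at y ∈ ∅; common: ∅.
  x = 3: f ≡ 0 at y ∈ ∅; g ≡ 0 at y ∈ {5, 8}; common: ∅.
  x = 4: f ≡ 0 at y ∈ ∅; g ≡ 0 at y ∈ {1, 10}; common: ∅.
  x = 5: f ≡ 0 at y ∈ {0, 1, 2, 3, 4, 5, 6, 7, 8, 9, 10}; g ≡ 0 at y ∈ ∅; common: ∅.
  x = 6: f ≡ 0 at y ∈ ∅; g ≡ 0 at y ∈ {1, 6}; common: ∅.
  x = 7: f ≡ 0 at y ∈ ∅; g ≡ 0 at y ∈ ∅; common: ∅.
  x = 8: f ≡ 0 at y ∈ ∅; g ≡ 0 at y ∈ {4, 10}; common: ∅.
  x = 9: f ≡ 0 at y ∈ ∅; g ≡ 0 at y ∈ ∅; common: ∅.
  x = 10: f ≡ 0 at y ∈ ∅; g ≡ 0 at y ∈ {4, 6}; common: ∅.
Collecting: common zeros = ∅, so the count is 0.
Comparison with the Bézout bound: 0 ≤ 2 = deg(f)·deg(g), as expected for curves with no common component (the affine F_11-count falls short of the bound because intersections may lie at infinity, over extension fields, or carry multiplicity).


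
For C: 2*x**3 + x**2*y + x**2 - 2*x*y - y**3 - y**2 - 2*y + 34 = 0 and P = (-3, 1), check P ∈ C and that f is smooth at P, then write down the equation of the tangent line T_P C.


Tangent line at P: 40*x + 8*y + 112 = 0.

Step 1: f(-3, 1) = 0, so P lies on C.
Step 2: partial derivatives
  f_x(x, y) = 6*x**2 + 2*x*y + 2*x - 2*y, f_y(x, y) = x**2 - 2*x - 3*y**2 - 2*y - 2.
  f_x(P) = 40, f_y(P) = 8 (gradient nonzero, so P is smooth).
Step 3: tangent line at P: 40·(x − -3) + 8·(y − 1) = 0.
Expanding: 40*x + 8*y + 112 = 0.


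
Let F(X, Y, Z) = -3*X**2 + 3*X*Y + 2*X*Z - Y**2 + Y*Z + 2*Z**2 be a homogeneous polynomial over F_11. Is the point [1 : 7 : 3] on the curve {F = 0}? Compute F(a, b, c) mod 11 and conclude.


F(1,7,3) ≡ 3 (mod 11); P is NOT on the curve.

Evaluate F(1, 7, 3) term-by-term (mod 11).
  -3*X**2 ↦ -3·1·1·1 = -3
  3*X*Y ↦ 3·1·7·1 = 21
  2*X*Z ↦ 2·1·1·3 = 6
  -Y**2 ↦ -1·1·49·1 = -49
  Y*Z ↦ 1·1·7·3 = 21
  2*Z**2 ↦ 2·1·1·9 = 18
Sum: F(1, 7, 3) = (-3) + (21) + (6) + (-49) + (21) + (18) = 14.
Reducing mod 11: 14 ≡ 3 (mod 11).
Since F(a, b, c) ≡ 3 ≠ 0 (mod 11), P does NOT lie on the curve.


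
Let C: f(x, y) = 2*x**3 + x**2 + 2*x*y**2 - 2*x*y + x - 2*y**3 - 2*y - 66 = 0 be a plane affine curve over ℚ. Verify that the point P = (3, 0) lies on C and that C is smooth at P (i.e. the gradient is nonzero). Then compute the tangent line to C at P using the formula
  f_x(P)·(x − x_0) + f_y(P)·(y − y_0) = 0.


Tangent line at P: 61*x - 8*y - 183 = 0.

Step 1: f(3, 0) = 0, so P lies on C.
Step 2: partial derivatives
  f_x(x, y) = 6*x**2 + 2*x + 2*y**2 - 2*y + 1, f_y(x, y) = 4*x*y - 2*x - 6*y**2 - 2.
  f_x(P) = 61, f_y(P) = -8 (gradient nonzero, so P is smooth).
Step 3: tangent line at P: 61·(x − 3) + -8·(y − 0) = 0.
Expanding: 61*x - 8*y - 183 = 0.


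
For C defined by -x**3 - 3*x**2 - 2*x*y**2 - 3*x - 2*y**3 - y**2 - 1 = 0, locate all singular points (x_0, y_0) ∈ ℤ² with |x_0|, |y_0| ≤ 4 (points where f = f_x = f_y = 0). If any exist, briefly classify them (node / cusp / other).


Singular points: {(-1, 0)}; classification: cusp.

Compute partial derivatives:
  f_x = -3*x**2 - 6*x - 2*y**2 - 3.
  f_y = -4*x*y - 6*y**2 - 2*y.
Scan x_0 ∈ {−4, ..., 4}. For each x_0, f_y(x_0, y) is a polynomial in y; find its integer roots y ∈ {−4, ..., 4}, then test f_x and f at those candidates.
  x = -4: f_y(-4, y) = -6*y**2 + 14*y; vanishes at y ∈ {0}. (-4, 0): f_x = -27 ≠ 0.
  x = -3: f_y(-3, y) = -6*y**2 + 10*y; vanishes at y ∈ {0}. (-3, 0): f_x = -12 ≠ 0.
  x = -2: f_y(-2, y) = -6*y**2 + 6*y; vanishes at y ∈ {0, 1}. (-2, 0): f_x = -3 ≠ 0; (-2, 1): f_x = -5 ≠ 0.
  x = -1: f_y(-1, y) = -6*y**2 + 2*y; vanishes at y ∈ {0}. (-1, 0): f_x = 0, f = 0 — SINGULAR.
  x = 0: f_y(0, y) = -6*y**2 - 2*y; vanishes at y ∈ {0}. (0, 0): f_x = -3 ≠ 0.
  x = 1: f_y(1, y) = -6*y**2 - 6*y; vanishes at y ∈ {-1, 0}. (1, -1): f_x = -14 ≠ 0; (1, 0): f_x = -12 ≠ 0.
  x = 2: f_y(2, y) = -6*y**2 - 10*y; vanishes at y ∈ {0}. (2, 0): f_x = -27 ≠ 0.
  x = 3: f_y(3, y) = -6*y**2 - 14*y; vanishes at y ∈ {0}. (3, 0): f_x = -48 ≠ 0.
  x = 4: f_y(4, y) = -6*y**2 - 18*y; vanishes at y ∈ {-3, 0}. (4, -3): f_x = -93 ≠ 0; (4, 0): f_x = -75 ≠ 0.
Only singular point on the grid: (-1, 0).
Classify: substitute x = -1 + u, y = 0 + v and expand: f = -u**3 - 2*u*v**2 - 2*v**3 + v**2.
No constant or linear terms (consistent with a singular point). Quadratic part: v**2. Cubic part: -u**3 - 2*u*v**2 - 2*v**3.
The quadratic part v**2 is a perfect square, so there is a single (double) tangent line v = 0, i.e. y = 0. Restricting the cubic part to that line (v = 0) leaves -u**3 ≠ 0, so f is not divisible by v and the branch is v² ≈ u**3 to lowest order — this is a cusp.
Classification: cusp.


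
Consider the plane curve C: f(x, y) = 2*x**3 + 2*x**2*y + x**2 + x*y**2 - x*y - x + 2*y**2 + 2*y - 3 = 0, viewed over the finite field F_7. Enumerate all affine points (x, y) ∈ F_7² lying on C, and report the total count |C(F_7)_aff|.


Affine F_7-points: {(0, 3), (1, 3), (5, 4), (6, 3), (6, 6)}; count = 5.

For each of the 49 pairs (x, y) ∈ F_7², evaluate f(x, y) mod 7. Record the zeros.
  x = 0: [0↦4, 1↦1, 2↦2, 3↦0, 4↦2, 5↦1, 6↦4]  zeros at y ∈ {3}
  x = 1: [0↦6, 1↦5, 2↦3, 3↦0, 4↦3, 5↦5, 6↦6]  zeros at y ∈ {3}
  x = 2: [0↦1, 1↦6, 2↦5, 3↦5, 4↦6, 5↦1, 6↦4]  zeros at y ∈ ∅
  x = 3: [0↦1, 1↦2, 2↦6, 3↦6, 4↦2, 5↦1, 6↦3]  zeros at y ∈ ∅
  x = 4: [0↦4, 1↦5, 2↦4, 3↦1, 4↦3, 5↦3, 6↦1]  zeros at y ∈ ∅
  x = 5: [0↦1, 1↦6, 2↦4, 3↦2, 4↦0, 5↦5, 6↦3]  zeros at y ∈ {4}
  x = 6: [0↦4, 1↦3, 2↦4, 3↦0, 4↦5, 5↦5, 6↦0]  zeros at y ∈ {3, 6}
Collecting zeros: affine points = {(0, 3), (1, 3), (5, 4), (6, 3), (6, 6)}.
Total count |C(F_7)_aff| = 5.


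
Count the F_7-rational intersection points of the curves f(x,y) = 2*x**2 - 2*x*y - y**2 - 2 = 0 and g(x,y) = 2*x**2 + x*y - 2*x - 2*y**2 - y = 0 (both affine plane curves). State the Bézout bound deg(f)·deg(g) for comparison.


Common zeros: {(1, 0)}; count = 1; Bézout bound = 4.

deg(f) = 2, deg(g) = 2, so Bézout bound = 4.
Scan x ∈ F_7. For each x, list the y ∈ F_7 with f(x, y) ≡ 0 and those with g(x, y) ≡ 0 (mod 7); the common zeros in that column are the intersection.
  x = 0: f ≡ 0 at y ∈ ∅; g ≡ 0 at y ∈ {0, 3}; common: ∅.
  x = 1: f ≡ 0 at y ∈ {0, 5}; g ≡ 0 at y ∈ {0}; common: {0}.
  x = 2: f ≡ 0 at y ∈ ∅; g ≡ 0 at y ∈ ∅; common: ∅.
  x = 3: f ≡ 0 at y ∈ {2, 6}; g ≡ 0 at y ∈ {3, 5}; common: ∅.
  x = 4: f ≡ 0 at y ∈ {1, 5}; g ≡ 0 at y ∈ ∅; common: ∅.
  x = 5: f ≡ 0 at y ∈ ∅; g ≡ 0 at y ∈ {1}; common: ∅.
  x = 6: f ≡ 0 at y ∈ {0, 2}; g ≡ 0 at y ∈ {1, 5}; common: ∅.
Collecting: common zeros = {(1, 0)}, so the count is 1.
Comparison with the Bézout bound: 1 ≤ 4 = deg(f)·deg(g), as expected for curves with no common component (the affine F_7-count falls short of the bound because intersections may lie at infinity, over extension fields, or carry multiplicity).


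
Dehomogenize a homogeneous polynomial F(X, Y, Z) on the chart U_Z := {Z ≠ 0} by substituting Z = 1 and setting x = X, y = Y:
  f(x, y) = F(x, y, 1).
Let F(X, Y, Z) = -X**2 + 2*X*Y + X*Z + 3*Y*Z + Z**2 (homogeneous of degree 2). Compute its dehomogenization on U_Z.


f(x, y) = -x**2 + 2*x*y + x + 3*y + 1

On U_Z we set Z = 1. Each monomial c·X^i·Y^j·Z^k in F becomes c·x^i·y^j·1^k = c·x^i·y^j.
Substituting Z = 1: F(X, Y, 1) = -x**2 + 2*x*y + x + 3*y + 1.
Note: deg(f) ≤ deg(F) = 2; strict inequality happens when F is divisible by Z (lost terms).


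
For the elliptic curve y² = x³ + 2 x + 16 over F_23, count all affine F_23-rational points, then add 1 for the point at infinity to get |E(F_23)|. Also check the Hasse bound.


Affine points = {(0, 4), (0, 19), (3, 7), (3, 16), (5, 6), (5, 17), (9, 2), (9, 21), (10, 1), (10, 22), (11, 9), (11, 14), (13, 10), (13, 13), (16, 2), (16, 21), (17, 8), (17, 15), (19, 6), (19, 17), (20, 11), (20, 12), (21, 2), (21, 21), (22, 6), (22, 17)}; affine count = 26; |E(F_23)| = 27.

Discriminant check: Δ ∝ 4a³ + 27b² = 4·2³ + 27·16² = 4·8 + 27·256 ≡ 21 (mod 23). Nonzero ⇒ E is nonsingular.
For each x ∈ F_23, compute rhs = x³ + 2·x + 16 mod 23, then count y ∈ F_23 with y² ≡ rhs.
  x = 0: rhs = 16, matching y values: 4, 19 (2 points).
  x = 1: rhs = 19, matching y values: none (0 points).
  x = 2: rhs = 5, matching y values: none (0 points).
  x = 3: rhs = 3, matching y values: 7, 16 (2 points).
  x = 4: rhs = 19, matching y values: none (0 points).
  x = 5: rhs = 13, matching y values: 6, 17 (2 points).
  x = 6: rhs = 14, matching y values: none (0 points).
  x = 7: rhs = 5, matching y values: none (0 points).
  x = 8: rhs = 15, matching y values: none (0 points).
  x = 9: rhs = 4, matching y values: 2, 21 (2 points).
  x = 10: rhs = 1, matching y values: 1, 22 (2 points).
  x = 11: rhs = 12, matching y values: 9, 14 (2 points).
  x = 12: rhs = 20, matching y values: none (0 points).
  x = 13: rhs = 8, matching y values: 10, 13 (2 points).
  x = 14: rhs = 5, matching y values: none (0 points).
  x = 15: rhs = 17, matching y values: none (0 points).
  x = 16: rhs = 4, matching y values: 2, 21 (2 points).
  x = 17: rhs = 18, matching y values: 8, 15 (2 points).
  x = 18: rhs = 19, matching y values: none (0 points).
  x = 19: rhs = 13, matching y values: 6, 17 (2 points).
  x = 20: rhs = 6, matching y values: 11, 12 (2 points).
  x = 21: rhs = 4, matching y values: 2, 21 (2 points).
  x = 22: rhs = 13, matching y values: 6, 17 (2 points).
Total affine count: 26.
Full point count |E(F_23)| = 26 + 1 = 27.
Hasse bound: |27 − (23+1)| = |3| = 3 ≤ 2√23 ≈ 9.5917 ✓.


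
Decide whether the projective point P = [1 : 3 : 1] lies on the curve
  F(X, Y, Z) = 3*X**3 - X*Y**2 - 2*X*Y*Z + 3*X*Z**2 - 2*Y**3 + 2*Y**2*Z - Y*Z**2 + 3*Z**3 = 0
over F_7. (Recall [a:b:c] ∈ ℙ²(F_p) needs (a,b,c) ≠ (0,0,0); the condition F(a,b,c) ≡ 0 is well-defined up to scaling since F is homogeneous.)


F(1,3,1) ≡ 4 (mod 7); P is NOT on the curve.

Evaluate F(1, 3, 1) term-by-term (mod 7).
  3*X**3 ↦ 3·1·1·1 = 3
  -X*Y**2 ↦ -1·1·9·1 = -9
  -2*X*Y*Z ↦ -2·1·3·1 = -6
  3*X*Z**2 ↦ 3·1·1·1 = 3
  -2*Y**3 ↦ -2·1·27·1 = -54
  2*Y**2*Z ↦ 2·1·9·1 = 18
  -Y*Z**2 ↦ -1·1·3·1 = -3
  3*Z**3 ↦ 3·1·1·1 = 3
Sum: F(1, 3, 1) = (3) + (-9) + (-6) + (3) + (-54) + (18) + (-3) + (3) = -45.
Reducing mod 7: -45 ≡ 4 (mod 7).
Since F(a, b, c) ≡ 4 ≠ 0 (mod 7), P does NOT lie on the curve.


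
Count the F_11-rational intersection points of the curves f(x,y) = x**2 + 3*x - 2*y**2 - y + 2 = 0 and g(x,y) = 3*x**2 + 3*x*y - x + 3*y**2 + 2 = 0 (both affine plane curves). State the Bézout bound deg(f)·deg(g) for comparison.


Common zeros: {(10, 5)}; count = 1; Bézout bound = 4.

deg(f) = 2, deg(g) = 2, so Bézout bound = 4.
Scan x ∈ F_11. For each x, list the y ∈ F_11 with f(x, y) ≡ 0 and those with g(x, y) ≡ 0 (mod 11); the common zeros in that column are the intersection.
  x = 0: f ≡ 0 at y ∈ ∅; g ≡ 0 at y ∈ {5, 6}; common: ∅.
  x = 1: f ≡ 0 at y ∈ {7, 9}; g ≡ 0 at y ∈ {2, 8}; common: ∅.
  x = 2: f ≡ 0 at y ∈ {6, 10}; g ≡ 0 at y ∈ ∅; common: ∅.
  x = 3: f ≡ 0 at y ∈ ∅; g ≡ 0 at y ∈ {4}; common: ∅.
  x = 4: f ≡ 0 at y ∈ ∅; g ≡ 0 at y ∈ ∅; common: ∅.
  x = 5: f ≡ 0 at y ∈ ∅; g ≡ 0 at y ∈ ∅; common: ∅.
  x = 6: f ≡ 0 at y ∈ {6, 10}; g ≡ 0 at y ∈ {8}; common: ∅.
  x = 7: f ≡ 0 at y ∈ {7, 9}; g ≡ 0 at y ∈ ∅; common: ∅.
  x = 8: f ≡ 0 at y ∈ ∅; g ≡ 0 at y ∈ {4, 10}; common: ∅.
  x = 9: f ≡ 0 at y ∈ {0, 5}; g ≡ 0 at y ∈ {6, 7}; common: ∅.
  x = 10: f ≡ 0 at y ∈ {0, 5}; g ≡ 0 at y ∈ {5, 7}; common: {5}.
Collecting: common zeros = {(10, 5)}, so the count is 1.
Comparison with the Bézout bound: 1 ≤ 4 = deg(f)·deg(g), as expected for curves with no common component (the affine F_11-count falls short of the bound because intersections may lie at infinity, over extension fields, or carry multiplicity).
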